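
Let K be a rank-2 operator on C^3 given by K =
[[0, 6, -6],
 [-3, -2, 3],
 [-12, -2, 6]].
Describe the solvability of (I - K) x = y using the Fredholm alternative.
(I - K) is invertible (det(I - K) = -63 ≠ 0), so for every y in C^3 the equation (I - K) x = y has a unique solution.

K has rank 2 and factors as K = U V^T = u1 v1^T + u2 v2^T with u1 = (3, 0, 3), v1 = (-3, 0, 1), u2 = (3, -1, -1), v2 = (3, 2, -3) (multiplying out reproduces the displayed K). The nonzero eigenvalues of U V^T coincide with those of the 2 x 2 matrix G = V^T U = [[v1·u1, v1·u2], [v2·u1, v2·u2]] = [[-6, -10], [0, 10]], and by the Sylvester determinant identity det(I_3 - U V^T) = det(I_2 - V^T U) = det([[7, 10], [0, -9]]) = (7)(-9) - (10)(0) = -63. (Direct check: I - K =
[[1, -6, 6],
 [3, 3, -3],
 [12, 2, -5]]
has determinant -63.) The finite-dimensional Fredholm alternative says: either (I - K) is invertible, or ker(I - K) ≠ {0} and then range(I - K) = ker((I - K)^*)^⊥, with dim ker(I - K) = dim ker((I - K)^*). Since det(I - K) ≠ 0, 1 is not an eigenvalue of K and ker(I - K) = {0}, so we are in the first case: for every y there is a unique x = (I - K)^(-1) y. (Explicitly, by the Woodbury identity, (I - U V^T)^(-1) = I + U (I_2 - G)^(-1) V^T.)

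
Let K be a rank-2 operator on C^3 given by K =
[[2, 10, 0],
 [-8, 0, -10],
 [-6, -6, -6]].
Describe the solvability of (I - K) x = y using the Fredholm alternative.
(I - K) is invertible (det(I - K) = 13 ≠ 0), so for every y in C^3 the equation (I - K) x = y has a unique solution.

K has rank 2 and factors as K = U V^T = u1 v1^T + u2 v2^T with u1 = (2, -3, -3), v1 = (2, 2, 2), u2 = (-2, -2, 0), v2 = (1, -3, 2) (multiplying out reproduces the displayed K). The nonzero eigenvalues of U V^T coincide with those of the 2 x 2 matrix G = V^T U = [[v1·u1, v1·u2], [v2·u1, v2·u2]] = [[-8, -8], [5, 4]], and by the Sylvester determinant identity det(I_3 - U V^T) = det(I_2 - V^T U) = det([[9, 8], [-5, -3]]) = (9)(-3) - (8)(-5) = 13. (Direct check: I - K =
[[-1, -10, 0],
 [8, 1, 10],
 [6, 6, 7]]
has determinant 13.) The finite-dimensional Fredholm alternative says: either (I - K) is invertible, or ker(I - K) ≠ {0} and then range(I - K) = ker((I - K)^*)^⊥, with dim ker(I - K) = dim ker((I - K)^*). Since det(I - K) ≠ 0, 1 is not an eigenvalue of K and ker(I - K) = {0}, so we are in the first case: for every y there is a unique x = (I - K)^(-1) y. (Explicitly, by the Woodbury identity, (I - U V^T)^(-1) = I + U (I_2 - G)^(-1) V^T.)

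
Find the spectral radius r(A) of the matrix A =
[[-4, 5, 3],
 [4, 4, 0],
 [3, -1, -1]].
r(A) ≈ 7.3471

The eigenvalues of A are the roots of its characteristic polynomial. With M = A (coefficients from the trace, the sum of principal 2x2 minors, and det A):
  p(λ) = det(λ I - M) = λ^3 + λ^2 - 45λ + 12.
No integer candidate from the rational root theorem (±divisors of 12) is a root, so the roots are irrational. The cubic discriminant is Δ = 352869 > 0, so there are three distinct real roots. p(-8) = -76 and p(-7) = 33 have opposite signs, so a root lies in (-8, -7); Newton's method refines it to λ ≈ -7.3471. p(0) = 12 and p(1) = -31 have opposite signs, so a root lies in (0, 1); Newton's method refines it to λ ≈ 0.2687. p(6) = -6 and p(7) = 89 have opposite signs, so a root lies in (6, 7); Newton's method refines it to λ ≈ 6.0784. Check (Vieta): the three roots sum to -1, matching tr M = -1.
Thus the eigenvalues (to 4 decimals) are -7.3471 (modulus 7.3471); 0.2687 (modulus 0.2687); 6.0784 (modulus 6.0784). The spectral radius is the largest modulus: r(A) ≈ 7.3471. (Cross-check: r(A) ≤ ||A||_2 ≈ 7.645; equality holds whenever A is normal, though it can also hold for some non-normal A.)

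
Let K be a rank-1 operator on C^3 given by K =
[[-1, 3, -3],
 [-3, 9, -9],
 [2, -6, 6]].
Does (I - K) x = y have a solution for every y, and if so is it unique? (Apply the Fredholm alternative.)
(I - K) is invertible (det(I - K) = -13 ≠ 0), so for every y in C^3 the equation (I - K) x = y has a unique solution.

K has rank 1, so it is an outer product K = u v^T: every row of K is a multiple of one row vector. Reading off the entries, u = (-1, -3, 2) and v = (1, -3, 3) (row i of K equals u_i·v^T). A rank-one matrix u v^T satisfies K u = u (v·u) and kills the (2)-dimensional subspace v^⊥, so its characteristic polynomial is lambda^2 (lambda - v·u) with v·u = tr K = 14. Hence the eigenvalues of I - K are 1 (multiplicity 2) and 1 - (14) = -13, so det(I - K) = -13. (Direct check: I - K =
[[2, -3, 3],
 [3, -8, 9],
 [-2, 6, -5]]
has determinant -13.) The finite-dimensional Fredholm alternative says: either (I - K) is invertible, or ker(I - K) ≠ {0} and then range(I - K) = ker((I - K)^*)^⊥, with dim ker(I - K) = dim ker((I - K)^*). Since det(I - K) ≠ 0, 1 is not an eigenvalue of K and ker(I - K) = {0}, so we are in the first case: for every y there is a unique x = (I - K)^(-1) y. Explicitly, by the Sherman–Morrison formula, (I - u v^T)^(-1) = I + u v^T/(1 - v·u), i.e. (I - K)^(-1) = I + K/(-13).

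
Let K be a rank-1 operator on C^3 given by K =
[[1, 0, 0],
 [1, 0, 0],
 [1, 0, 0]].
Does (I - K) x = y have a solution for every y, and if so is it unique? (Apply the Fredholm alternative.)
(I - K) is singular (det(I - K) = 0, i.e. 1 ∈ sigma(K)). (I - K) x = y is solvable iff y ⊥ ker((I - K)^*) = span{(1, 0, 0)}, i.e. iff y_1 = 0. When solvable, the solutions are x = y + c·(1, 1, 1), c arbitrary (ker(I - K) = span{(1, 1, 1)}, dimension 1).

K has rank 1, so it is an outer product K = u v^T: every row of K is a multiple of one row vector. Reading off the entries, u = (1, 1, 1) and v = (1, 0, 0) (row i of K equals u_i·v^T). A rank-one matrix u v^T satisfies K u = u (v·u) and kills the (2)-dimensional subspace v^⊥, so its characteristic polynomial is lambda^2 (lambda - v·u) with v·u = tr K = 1. Hence the eigenvalues of I - K are 1 (multiplicity 2) and 1 - (1) = 0, so det(I - K) = 0. (Direct check: I - K =
[[0, 0, 0],
 [-1, 1, 0],
 [-1, 0, 1]]
has determinant 0.) So 1 is an eigenvalue of K and (I - K) is not invertible. The finite-dimensional Fredholm alternative says: either (I - K) is invertible, or ker(I - K) ≠ {0} and then range(I - K) = ker((I - K)^*)^⊥, with dim ker(I - K) = dim ker((I - K)^*). We are in the second case, so we need both kernels. Kernel of I - K: (I - K) u = u - u (v·u) = u - u = 0, so ker(I - K) = span{u} = span{(1, 1, 1)} (it is exactly 1-dimensional because rank(I - K) = 2). Kernel of the adjoint: K is real, so (I - K)^* = I - K^T = I - v u^T, and (I - v u^T) v = v - v (u·v) = 0; hence ker((I - K)^*) = span{v} = span{(1, 0, 0)}. Therefore (I - K) x = y is solvable iff <y, v> = 0, i.e. iff y_1 = 0. When this holds, K y = u (v·y) = 0, so (I - K) y = y and x = y is a particular solution; the full solution set is the line x = y + c·u = y + c·(1, 1, 1), c ∈ C.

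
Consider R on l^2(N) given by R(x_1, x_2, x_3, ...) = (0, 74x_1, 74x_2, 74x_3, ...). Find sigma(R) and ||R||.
sigma(R) = closed disk {z in C : |z| ≤ 74}; ||R|| = 74

Note R = 74·U where U is the unit right shift (U x)_k = x_{k-1} (with x_0 := 0); so ||R|| = 74||U|| and sigma(R) = 74·sigma(U). ||R x||^2 = sum_{k≥1} |74x_k|^2 = 5476||x||^2, so ||R|| = 74 and sigma(R) ⊂ {|z| ≤ 74}. For any |lambda| < 74, the equation (R - lambda I) x = 0 forces x_1 = 0, then 74x_k = lambda x_{k+1} ⇒ x = 0, so R has no eigenvalues. But (R - lambda I) is not surjective for |lambda| < 74: solving (R - lambda I) x = e_1 would require x_n proportional to (lambda/74)^(-n), which is not in l^2. So every |lambda| < 74 lies in the residual spectrum. The boundary |lambda| = 74 is in the approximate point spectrum (the spectrum is closed). Hence sigma(R) is the closed disk of radius 74.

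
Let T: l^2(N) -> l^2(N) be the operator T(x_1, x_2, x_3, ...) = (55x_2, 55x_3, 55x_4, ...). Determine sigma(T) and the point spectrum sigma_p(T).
sigma(T) = closed disk {z in C : |z| ≤ 55}; sigma_p(T) = open disk {z in C : |z| < 55}

Note T = 55·V where V is the unit left shift (V x)_k = x_{k+1}; so sigma(T) = 55·sigma(V) and ||T|| = 55||V||. ||T x||^2 = 3025sum_{k≥2} |x_k|^2 ≤ 3025||x||^2, with equality on {x : x_1 = 0}, so ||T|| = 55. For any lambda with |lambda| < 55, set r = lambda/55 (|r| < 1); the vector x = (1, r, r^2, ...) is in l^2 and satisfies T x = 55(r, r^2, ...) = lambda x, so lambda is an eigenvalue. On the boundary |lambda| = 55 the geometric series diverges, so no l^2 eigenvector exists, but these lambda lie in the approximate point spectrum. Hence sigma(T) is the closed disk of radius 55 and sigma_p(T) is the open disk.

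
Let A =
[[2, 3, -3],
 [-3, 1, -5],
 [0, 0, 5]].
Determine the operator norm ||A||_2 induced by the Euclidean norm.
||A||_2 ≈ 7.9977 (= sqrt(largest eigenvalue of A^T A))

||A||_2 = sigma_max(A) = sqrt(lambda_max(A^T A)). Form the symmetric matrix M = A^T A =
[[13, 3, 9],
 [3, 10, -14],
 [9, -14, 59]].
Its characteristic polynomial (trace, sum of principal 2x2 minors, determinant of M give the coefficients) is
  p(λ) = det(λ I - M) = λ^3 - 82λ^2 + 1201λ - 3025.
No integer candidate from the rational root theorem (±divisors of 3025) is a root, so the roots are irrational. The cubic discriminant is Δ = 1213135145 > 0, so there are three distinct real roots. p(3) = -133 and p(4) = 531 have opposite signs, so a root lies in (3, 4); Newton's method refines it to λ ≈ 3.1841. p(14) = 461 and p(15) = -85 have opposite signs, so a root lies in (14, 15); Newton's method refines it to λ ≈ 14.8531. p(63) = -2773 and p(64) = 111 have opposite signs, so a root lies in (63, 64); Newton's method refines it to λ ≈ 63.9629. Check (Vieta): the three roots sum to 82, matching tr M = 82.
So the eigenvalues of A^T A are ≈ 3.1841, 14.8531, 63.9629 (all ≥ 0, as they must be for A^T A). The largest is λ_max ≈ 63.9629, hence ||A||_2 = sqrt(λ_max) ≈ 7.9977.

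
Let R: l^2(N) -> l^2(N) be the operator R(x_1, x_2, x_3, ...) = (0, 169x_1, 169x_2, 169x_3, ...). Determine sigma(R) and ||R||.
sigma(R) = closed disk {z in C : |z| ≤ 169}; ||R|| = 169

Note R = 169·U where U is the unit right shift (U x)_k = x_{k-1} (with x_0 := 0); so ||R|| = 169||U|| and sigma(R) = 169·sigma(U). ||R x||^2 = sum_{k≥1} |169x_k|^2 = 28561||x||^2, so ||R|| = 169 and sigma(R) ⊂ {|z| ≤ 169}. For any |lambda| < 169, the equation (R - lambda I) x = 0 forces x_1 = 0, then 169x_k = lambda x_{k+1} ⇒ x = 0, so R has no eigenvalues. But (R - lambda I) is not surjective for |lambda| < 169: solving (R - lambda I) x = e_1 would require x_n proportional to (lambda/169)^(-n), which is not in l^2. So every |lambda| < 169 lies in the residual spectrum. The boundary |lambda| = 169 is in the approximate point spectrum (the spectrum is closed). Hence sigma(R) is the closed disk of radius 169.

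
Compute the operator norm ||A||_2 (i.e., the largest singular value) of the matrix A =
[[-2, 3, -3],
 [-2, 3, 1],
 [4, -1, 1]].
||A||_2 ≈ 6.435 (= sqrt(largest eigenvalue of A^T A))

||A||_2 = sigma_max(A) = sqrt(lambda_max(A^T A)). Form the symmetric matrix M = A^T A =
[[24, -16, 8],
 [-16, 19, -7],
 [8, -7, 11]].
Its characteristic polynomial (trace, sum of principal 2x2 minors, determinant of M give the coefficients) is
  p(λ) = det(λ I - M) = λ^3 - 54λ^2 + 560λ - 1600.
No integer candidate from the rational root theorem (±divisors of 1600) is a root, so the roots are irrational. The cubic discriminant is Δ = 6016000 > 0, so there are three distinct real roots. p(5) = -25 and p(6) = 32 have opposite signs, so a root lies in (5, 6); Newton's method refines it to λ ≈ 5.2998. p(7) = 17 and p(8) = -64 have opposite signs, so a root lies in (7, 8); Newton's method refines it to λ ≈ 7.2906. p(41) = -493 and p(42) = 752 have opposite signs, so a root lies in (41, 42); Newton's method refines it to λ ≈ 41.4097. Check (Vieta): the three roots sum to 54, matching tr M = 54.
So the eigenvalues of A^T A are ≈ 5.2998, 7.2906, 41.4097 (all ≥ 0, as they must be for A^T A). The largest is λ_max ≈ 41.4097, hence ||A||_2 = sqrt(λ_max) ≈ 6.435.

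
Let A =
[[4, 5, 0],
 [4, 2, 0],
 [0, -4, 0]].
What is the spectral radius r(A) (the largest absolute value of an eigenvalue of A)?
r(A) = (6 + sqrt(84))/2 ≈ 7.5826

The eigenvalues of A are the roots of its characteristic polynomial. With M = A (coefficients from the trace, the sum of principal 2x2 minors, and det A):
  p(λ) = det(λ I - M) = λ^3 - 6λ^2 - 12λ.
The constant term is 0, so λ = 0 is a root. Dividing out λ leaves p(λ) = λ(λ^2 - 6λ - 12). For λ^2 - 6λ - 12 the discriminant is 84. It is nonnegative but not a perfect square, so the roots are real and irrational: λ = (6 ± sqrt(84))/2 ≈ 7.5826, -1.5826.
Thus the eigenvalues (to 4 decimals) are 7.5826 (modulus 7.5826); -1.5826 (modulus 1.5826); 0 (modulus 0). The spectral radius is the largest modulus: r(A) = (6 + sqrt(84))/2 ≈ 7.5826. (Cross-check: r(A) ≤ ||A||_2 ≈ 8.2003; equality holds whenever A is normal, though it can also hold for some non-normal A.)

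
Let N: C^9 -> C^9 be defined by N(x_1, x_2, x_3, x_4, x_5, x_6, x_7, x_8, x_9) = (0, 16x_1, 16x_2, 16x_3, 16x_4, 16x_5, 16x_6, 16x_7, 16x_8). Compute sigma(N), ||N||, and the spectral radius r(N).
sigma(N) = {0}; ||N|| = 16; r(N) = 0. (N is nilpotent with N^9 = 0.)

On C^9, N is a strictly lower-triangular matrix with 16 on the subdiagonal and zeros elsewhere, so its characteristic polynomial is lambda^9 and every eigenvalue is 0: sigma(N) = {0}. For the operator norm, N e_i = 16e_{i+1} for i = 1, ..., 8 and N e_9 = 0, so the singular values of N are 16 (with multiplicity 8) and 0; hence ||N|| = 16. The spectral radius r(N) = max|lambda| = 0. Note ||N|| > r(N) — characteristic of non-normal nilpotent operators. Indeed N^9 = 0.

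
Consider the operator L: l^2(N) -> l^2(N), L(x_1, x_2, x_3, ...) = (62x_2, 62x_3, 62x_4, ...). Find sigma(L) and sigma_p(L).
sigma(L) = closed disk {z in C : |z| ≤ 62}; sigma_p(L) = open disk {z in C : |z| < 62}

Note L = 62·V where V is the unit left shift (V x)_k = x_{k+1}; so sigma(L) = 62·sigma(V) and ||L|| = 62||V||. ||L x||^2 = 3844sum_{k≥2} |x_k|^2 ≤ 3844||x||^2, with equality on {x : x_1 = 0}, so ||L|| = 62. For any lambda with |lambda| < 62, set r = lambda/62 (|r| < 1); the vector x = (1, r, r^2, ...) is in l^2 and satisfies L x = 62(r, r^2, ...) = lambda x, so lambda is an eigenvalue. On the boundary |lambda| = 62 the geometric series diverges, so no l^2 eigenvector exists, but these lambda lie in the approximate point spectrum. Hence sigma(L) is the closed disk of radius 62 and sigma_p(L) is the open disk.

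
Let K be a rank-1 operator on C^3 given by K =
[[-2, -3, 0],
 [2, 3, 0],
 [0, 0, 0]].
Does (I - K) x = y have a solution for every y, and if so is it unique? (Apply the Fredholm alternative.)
(I - K) is singular (det(I - K) = 0, i.e. 1 ∈ sigma(K)). (I - K) x = y is solvable iff y ⊥ ker((I - K)^*) = span{(2, 3, 0)}, i.e. iff 2y_1 + 3y_2 = 0. When solvable, the solutions are x = y + c·(-1, 1, 0), c arbitrary (ker(I - K) = span{(-1, 1, 0)}, dimension 1).

K has rank 1, so it is an outer product K = u v^T: every row of K is a multiple of one row vector. Reading off the entries, u = (-1, 1, 0) and v = (2, 3, 0) (row i of K equals u_i·v^T). A rank-one matrix u v^T satisfies K u = u (v·u) and kills the (2)-dimensional subspace v^⊥, so its characteristic polynomial is lambda^2 (lambda - v·u) with v·u = tr K = 1. Hence the eigenvalues of I - K are 1 (multiplicity 2) and 1 - (1) = 0, so det(I - K) = 0. (Direct check: I - K =
[[3, 3, 0],
 [-2, -2, 0],
 [0, 0, 1]]
has determinant 0.) So 1 is an eigenvalue of K and (I - K) is not invertible. The finite-dimensional Fredholm alternative says: either (I - K) is invertible, or ker(I - K) ≠ {0} and then range(I - K) = ker((I - K)^*)^⊥, with dim ker(I - K) = dim ker((I - K)^*). We are in the second case, so we need both kernels. Kernel of I - K: (I - K) u = u - u (v·u) = u - u = 0, so ker(I - K) = span{u} = span{(-1, 1, 0)} (it is exactly 1-dimensional because rank(I - K) = 2). Kernel of the adjoint: K is real, so (I - K)^* = I - K^T = I - v u^T, and (I - v u^T) v = v - v (u·v) = 0; hence ker((I - K)^*) = span{v} = span{(2, 3, 0)}. Therefore (I - K) x = y is solvable iff <y, v> = 0, i.e. iff 2y_1 + 3y_2 = 0. When this holds, K y = u (v·y) = 0, so (I - K) y = y and x = y is a particular solution; the full solution set is the line x = y + c·u = y + c·(-1, 1, 0), c ∈ C.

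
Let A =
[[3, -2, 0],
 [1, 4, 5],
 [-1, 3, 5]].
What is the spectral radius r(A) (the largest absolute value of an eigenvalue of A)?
r(A) ≈ 8.4758

The eigenvalues of A are the roots of its characteristic polynomial. With M = A (coefficients from the trace, the sum of principal 2x2 minors, and det A):
  p(λ) = det(λ I - M) = λ^3 - 12λ^2 + 34λ - 35.
No integer candidate from the rational root theorem (±divisors of 35) is a root, so the roots are irrational. The cubic discriminant is Δ = -8707 < 0, so there is one real root and a complex-conjugate pair. p(8) = -19 and p(9) = 28 have opposite signs, so a root lies in (8, 9); Newton's method refines it to λ ≈ 8.4758. Dividing out (λ - (8.4758)) leaves approximately λ^2 - 3.5242λ + 4.1294. For λ^2 - 3.5242λ + 4.1294 the discriminant is -4.0975. It is negative, so the remaining roots are the complex-conjugate pair λ ≈ 1.7621 ± 1.0121i. Their product equals the constant term, so |λ|^2 ≈ 4.1294 and |λ| ≈ 2.0321.
Thus the eigenvalues (to 4 decimals) are 8.4758 (modulus 8.4758); 1.7621 ± 1.0121i (modulus 2.0321). The spectral radius is the largest modulus: r(A) ≈ 8.4758. (Cross-check: r(A) ≤ ||A||_2 ≈ 8.728; equality holds whenever A is normal, though it can also hold for some non-normal A.)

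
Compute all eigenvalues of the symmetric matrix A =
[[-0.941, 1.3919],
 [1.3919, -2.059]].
sigma(A) ≈ {-3, 0}

A is real symmetric, so its spectrum consists of real eigenvalues. Expanding the characteristic polynomial of the displayed matrix gives
  det(λ I - A) = p(λ) = λ^2 + (3)λ + (0).
Solving p(λ) = 0 yields eigenvalues ≈ -3, 0. (A is shown rounded to 4 decimals, so these recover the underlying integer eigenvalues to within that precision.)
Verification: the trace of A = -3 equals the sum of eigenvalues -3, and det(A) ≈ 0.0001 matches the eigenvalue product 0.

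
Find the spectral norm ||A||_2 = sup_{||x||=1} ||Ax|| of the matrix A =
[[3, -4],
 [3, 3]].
||A||_2 = sqrt((43 + sqrt(85))/2) ≈ 5.1098 (= sqrt(largest eigenvalue of A^T A))

||A||_2 = sigma_max(A) = sqrt(lambda_max(A^T A)). Form the symmetric matrix M = A^T A =
[[18, -3],
 [-3, 25]].
Its characteristic polynomial (trace, determinant of M give the coefficients) is
  p(λ) = det(λ I - M) = λ^2 - 43λ + 441.
For λ^2 - 43λ + 441 the discriminant is 85. It is nonnegative but not a perfect square, so the roots are real and irrational: λ = (43 ± sqrt(85))/2 ≈ 26.1098, 16.8902.
So the eigenvalues of A^T A are ≈ 16.8902, 26.1098 (all ≥ 0, as they must be for A^T A). The largest is λ_max = (43 + sqrt(85))/2 ≈ 26.1098, hence ||A||_2 = sqrt(λ_max) = sqrt((43 + sqrt(85))/2) ≈ 5.1098.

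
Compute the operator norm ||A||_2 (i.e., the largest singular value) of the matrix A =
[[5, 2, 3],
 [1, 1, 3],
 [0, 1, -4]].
||A||_2 ≈ 7.1459 (= sqrt(largest eigenvalue of A^T A))

||A||_2 = sigma_max(A) = sqrt(lambda_max(A^T A)). Form the symmetric matrix M = A^T A =
[[26, 11, 18],
 [11, 6, 5],
 [18, 5, 34]].
Its characteristic polynomial (trace, sum of principal 2x2 minors, determinant of M give the coefficients) is
  p(λ) = det(λ I - M) = λ^3 - 66λ^2 + 774λ - 576.
No integer candidate from the rational root theorem (±divisors of 576) is a root, so the roots are irrational. The cubic discriminant is Δ = 613125936 > 0, so there are three distinct real roots. p(0) = -576 and p(1) = 133 have opposite signs, so a root lies in (0, 1); Newton's method refines it to λ ≈ 0.7978. p(14) = 68 and p(15) = -441 have opposite signs, so a root lies in (14, 15); Newton's method refines it to λ ≈ 14.139. p(51) = -117 and p(52) = 1816 have opposite signs, so a root lies in (51, 52); Newton's method refines it to λ ≈ 51.0632. Check (Vieta): the three roots sum to 66, matching tr M = 66.
So the eigenvalues of A^T A are ≈ 0.7978, 14.139, 51.0632 (all ≥ 0, as they must be for A^T A). The largest is λ_max ≈ 51.0632, hence ||A||_2 = sqrt(λ_max) ≈ 7.1459.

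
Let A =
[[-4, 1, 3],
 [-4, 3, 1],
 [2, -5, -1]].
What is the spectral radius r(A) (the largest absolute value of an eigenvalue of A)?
r(A) ≈ 3.3179

The eigenvalues of A are the roots of its characteristic polynomial. With M = A (coefficients from the trace, the sum of principal 2x2 minors, and det A):
  p(λ) = det(λ I - M) = λ^3 + 2λ^2 - 8λ - 32.
No integer candidate from the rational root theorem (±divisors of 32) is a root, so the roots are irrational. The cubic discriminant is Δ = -15104 < 0, so there is one real root and a complex-conjugate pair. p(3) = -11 and p(4) = 32 have opposite signs, so a root lies in (3, 4); Newton's method refines it to λ ≈ 3.3179. Dividing out (λ - (3.3179)) leaves approximately λ^2 + 5.3179λ + 9.6446. For λ^2 + 5.3179λ + 9.6446 the discriminant is -10.2978. It is negative, so the remaining roots are the complex-conjugate pair λ ≈ -2.659 ± 1.6045i. Their product equals the constant term, so |λ|^2 ≈ 9.6446 and |λ| ≈ 3.1056.
Thus the eigenvalues (to 4 decimals) are 3.3179 (modulus 3.3179); -2.659 ± 1.6045i (modulus 3.1056). The spectral radius is the largest modulus: r(A) ≈ 3.3179. (Cross-check: r(A) ≤ ||A||_2 ≈ 8.2979; equality holds whenever A is normal, though it can also hold for some non-normal A.)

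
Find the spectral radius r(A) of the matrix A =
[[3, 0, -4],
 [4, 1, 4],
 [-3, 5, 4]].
r(A) = 7

The eigenvalues of A are the roots of its characteristic polynomial. With M = A (coefficients from the trace, the sum of principal 2x2 minors, and det A):
  p(λ) = det(λ I - M) = λ^3 - 8λ^2 - 13λ + 140.
By the rational root theorem any rational root is an integer divisor of 140. Testing λ = -4: p(-4) = -64 - 128 + 52 + 140 = 0, so λ = -4 is a root. Dividing out (λ + 4) leaves p(λ) = (λ + 4)(λ^2 - 12λ + 35). For λ^2 - 12λ + 35 the discriminant is 4. It is a perfect square (2^2), so the roots are rational: λ = (12 ± 2)/2 = 7, 5.
Thus the eigenvalues (to 4 decimals) are 7 (modulus 7); 5 (modulus 5); -4 (modulus 4). The spectral radius is the largest modulus: r(A) = 7. (Cross-check: r(A) ≤ ||A||_2 ≈ 8.256; equality holds whenever A is normal, though it can also hold for some non-normal A.)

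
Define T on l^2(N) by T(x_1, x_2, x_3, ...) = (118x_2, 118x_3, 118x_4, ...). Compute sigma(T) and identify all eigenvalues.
sigma(T) = closed disk {z in C : |z| ≤ 118}; sigma_p(T) = open disk {z in C : |z| < 118}

Note T = 118·V where V is the unit left shift (V x)_k = x_{k+1}; so sigma(T) = 118·sigma(V) and ||T|| = 118||V||. ||T x||^2 = 13924sum_{k≥2} |x_k|^2 ≤ 13924||x||^2, with equality on {x : x_1 = 0}, so ||T|| = 118. For any lambda with |lambda| < 118, set r = lambda/118 (|r| < 1); the vector x = (1, r, r^2, ...) is in l^2 and satisfies T x = 118(r, r^2, ...) = lambda x, so lambda is an eigenvalue. On the boundary |lambda| = 118 the geometric series diverges, so no l^2 eigenvector exists, but these lambda lie in the approximate point spectrum. Hence sigma(T) is the closed disk of radius 118 and sigma_p(T) is the open disk.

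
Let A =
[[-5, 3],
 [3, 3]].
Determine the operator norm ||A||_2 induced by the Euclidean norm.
||A||_2 = 6 (= sqrt(largest eigenvalue of A^T A))

||A||_2 = sigma_max(A) = sqrt(lambda_max(A^T A)). Form the symmetric matrix M = A^T A =
[[34, -6],
 [-6, 18]].
Its characteristic polynomial (trace, determinant of M give the coefficients) is
  p(λ) = det(λ I - M) = λ^2 - 52λ + 576.
For λ^2 - 52λ + 576 the discriminant is 400. It is a perfect square (20^2), so the roots are rational: λ = (52 ± 20)/2 = 36, 16.
So the eigenvalues of A^T A are ≈ 16, 36 (all ≥ 0, as they must be for A^T A). The largest is λ_max = 36, hence ||A||_2 = sqrt(λ_max) = 6.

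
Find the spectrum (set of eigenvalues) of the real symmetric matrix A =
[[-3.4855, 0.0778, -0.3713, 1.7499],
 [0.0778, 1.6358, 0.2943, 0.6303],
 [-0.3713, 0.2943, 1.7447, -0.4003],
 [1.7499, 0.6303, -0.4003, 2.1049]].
sigma(A) ≈ {-4, 1, 2, 3}

A is real symmetric, so its spectrum consists of real eigenvalues. Expanding the characteristic polynomial of the displayed matrix gives
  det(λ I - A) = p(λ) = λ^4 + (-2)λ^3 + (-13)λ^2 + (37.9984)λ + (-23.9982).
Solving p(λ) = 0 yields eigenvalues ≈ -4, 1, 2, 3. (A is shown rounded to 4 decimals, so these recover the underlying integer eigenvalues to within that precision.)
Verification: the trace of A = 2 equals the sum of eigenvalues 2, and det(A) ≈ -23.9982 matches the eigenvalue product -24.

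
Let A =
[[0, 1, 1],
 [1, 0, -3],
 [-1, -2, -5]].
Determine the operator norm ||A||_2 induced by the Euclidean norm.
||A||_2 ≈ 6.2269 (= sqrt(largest eigenvalue of A^T A))

||A||_2 = sigma_max(A) = sqrt(lambda_max(A^T A)). Form the symmetric matrix M = A^T A =
[[2, 2, 2],
 [2, 5, 11],
 [2, 11, 35]].
Its characteristic polynomial (trace, sum of principal 2x2 minors, determinant of M give the coefficients) is
  p(λ) = det(λ I - M) = λ^3 - 42λ^2 + 126λ - 36.
No integer candidate from the rational root theorem (±divisors of 36) is a root, so the roots are irrational. The cubic discriminant is Δ = 12729312 > 0, so there are three distinct real roots. p(0) = -36 and p(1) = 49 have opposite signs, so a root lies in (0, 1); Newton's method refines it to λ ≈ 0.3195. p(2) = 56 and p(3) = -9 have opposite signs, so a root lies in (2, 3); Newton's method refines it to λ ≈ 2.9061. p(38) = -1024 and p(39) = 315 have opposite signs, so a root lies in (38, 39); Newton's method refines it to λ ≈ 38.7744. Check (Vieta): the three roots sum to 42, matching tr M = 42.
So the eigenvalues of A^T A are ≈ 0.3195, 2.9061, 38.7744 (all ≥ 0, as they must be for A^T A). The largest is λ_max ≈ 38.7744, hence ||A||_2 = sqrt(λ_max) ≈ 6.2269.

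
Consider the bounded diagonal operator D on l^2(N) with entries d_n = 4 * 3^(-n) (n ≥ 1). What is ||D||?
||D|| = 4/3 (attained at n = 1)

For D diagonal, ||D|| = sup_n |d_n|. The sequence d_n = 4 * 3^(-n) is positive and strictly decreasing (ratio 3^(-1) < 1), so the supremum is d_1 = 4/3. Hence ||D|| = 4/3.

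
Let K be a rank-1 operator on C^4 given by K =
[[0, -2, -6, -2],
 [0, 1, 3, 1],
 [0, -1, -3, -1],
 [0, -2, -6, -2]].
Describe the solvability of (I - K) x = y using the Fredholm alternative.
(I - K) is invertible (det(I - K) = 5 ≠ 0), so for every y in C^4 the equation (I - K) x = y has a unique solution.

K has rank 1, so it is an outer product K = u v^T: every row of K is a multiple of one row vector. Reading off the entries, u = (2, -1, 1, 2) and v = (0, -1, -3, -1) (row i of K equals u_i·v^T). A rank-one matrix u v^T satisfies K u = u (v·u) and kills the (3)-dimensional subspace v^⊥, so its characteristic polynomial is lambda^3 (lambda - v·u) with v·u = tr K = -4. Hence the eigenvalues of I - K are 1 (multiplicity 3) and 1 - (-4) = 5, so det(I - K) = 5. (Direct check: I - K =
[[1, 2, 6, 2],
 [0, 0, -3, -1],
 [0, 1, 4, 1],
 [0, 2, 6, 3]]
has determinant 5.) The finite-dimensional Fredholm alternative says: either (I - K) is invertible, or ker(I - K) ≠ {0} and then range(I - K) = ker((I - K)^*)^⊥, with dim ker(I - K) = dim ker((I - K)^*). Since det(I - K) ≠ 0, 1 is not an eigenvalue of K and ker(I - K) = {0}, so we are in the first case: for every y there is a unique x = (I - K)^(-1) y. Explicitly, by the Sherman–Morrison formula, (I - u v^T)^(-1) = I + u v^T/(1 - v·u), i.e. (I - K)^(-1) = I + K/(5).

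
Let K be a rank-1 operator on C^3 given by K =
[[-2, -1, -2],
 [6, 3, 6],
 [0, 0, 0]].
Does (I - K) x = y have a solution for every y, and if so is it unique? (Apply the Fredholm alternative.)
(I - K) is singular (det(I - K) = 0, i.e. 1 ∈ sigma(K)). (I - K) x = y is solvable iff y ⊥ ker((I - K)^*) = span{(-2, -1, -2)}, i.e. iff -2y_1 - y_2 - 2y_3 = 0. When solvable, the solutions are x = y + c·(1, -3, 0), c arbitrary (ker(I - K) = span{(1, -3, 0)}, dimension 1).

K has rank 1, so it is an outer product K = u v^T: every row of K is a multiple of one row vector. Reading off the entries, u = (1, -3, 0) and v = (-2, -1, -2) (row i of K equals u_i·v^T). A rank-one matrix u v^T satisfies K u = u (v·u) and kills the (2)-dimensional subspace v^⊥, so its characteristic polynomial is lambda^2 (lambda - v·u) with v·u = tr K = 1. Hence the eigenvalues of I - K are 1 (multiplicity 2) and 1 - (1) = 0, so det(I - K) = 0. (Direct check: I - K =
[[3, 1, 2],
 [-6, -2, -6],
 [0, 0, 1]]
has determinant 0.) So 1 is an eigenvalue of K and (I - K) is not invertible. The finite-dimensional Fredholm alternative says: either (I - K) is invertible, or ker(I - K) ≠ {0} and then range(I - K) = ker((I - K)^*)^⊥, with dim ker(I - K) = dim ker((I - K)^*). We are in the second case, so we need both kernels. Kernel of I - K: (I - K) u = u - u (v·u) = u - u = 0, so ker(I - K) = span{u} = span{(1, -3, 0)} (it is exactly 1-dimensional because rank(I - K) = 2). Kernel of the adjoint: K is real, so (I - K)^* = I - K^T = I - v u^T, and (I - v u^T) v = v - v (u·v) = 0; hence ker((I - K)^*) = span{v} = span{(-2, -1, -2)}. Therefore (I - K) x = y is solvable iff <y, v> = 0, i.e. iff -2y_1 - y_2 - 2y_3 = 0. When this holds, K y = u (v·y) = 0, so (I - K) y = y and x = y is a particular solution; the full solution set is the line x = y + c·u = y + c·(1, -3, 0), c ∈ C.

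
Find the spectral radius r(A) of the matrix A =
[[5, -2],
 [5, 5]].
r(A) = sqrt(35) ≈ 5.9161

The eigenvalues of A are the roots of its characteristic polynomial. With M = A (coefficients from the trace and determinant):
  p(λ) = det(λ I - M) = λ^2 - 10λ + 35.
For λ^2 - 10λ + 35 the discriminant is -40. It is negative, so the roots are the complex-conjugate pair λ = 5 ± (sqrt(40)/2) i ≈ 5 ± 3.1623i. For a conjugate pair the product of the roots equals the constant term, so |λ|^2 = 35 and |λ| = sqrt(35) ≈ 5.9161.
Thus the eigenvalues (to 4 decimals) are 5 ± 3.1623i (modulus 5.9161). The spectral radius is the largest modulus: r(A) = sqrt(35) ≈ 5.9161. (Cross-check: r(A) ≤ ||A||_2 ≈ 7.6033; equality holds whenever A is normal, though it can also hold for some non-normal A.)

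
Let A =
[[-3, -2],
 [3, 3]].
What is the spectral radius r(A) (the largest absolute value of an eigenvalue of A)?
r(A) = sqrt(12)/2 ≈ 1.7321

The eigenvalues of A are the roots of its characteristic polynomial. With M = A (coefficients from the trace and determinant):
  p(λ) = det(λ I - M) = λ^2 - 3.
For λ^2 - 3 the discriminant is 12. It is nonnegative but not a perfect square, so the roots are real and irrational: λ = ± sqrt(12)/2 ≈ 1.7321, -1.7321.
Thus the eigenvalues (to 4 decimals) are 1.7321 (modulus 1.7321); -1.7321 (modulus 1.7321). The spectral radius is the largest modulus: r(A) = sqrt(12)/2 ≈ 1.7321. (Cross-check: r(A) ≤ ||A||_2 ≈ 5.5414; equality holds whenever A is normal, though it can also hold for some non-normal A.)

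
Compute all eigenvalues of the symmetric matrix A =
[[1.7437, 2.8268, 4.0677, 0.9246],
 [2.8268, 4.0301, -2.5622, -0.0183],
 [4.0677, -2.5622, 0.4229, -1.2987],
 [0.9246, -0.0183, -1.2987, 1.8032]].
sigma(A) ≈ {-5, 2, 5, 6}

A is real symmetric, so its spectrum consists of real eigenvalues. Expanding the characteristic polynomial of the displayed matrix gives
  det(λ I - A) = p(λ) = λ^4 + (-8)λ^3 + (-13)λ^2 + (200.001)λ + (-299.999).
Solving p(λ) = 0 yields eigenvalues ≈ -5, 2, 5, 6. (A is shown rounded to 4 decimals, so these recover the underlying integer eigenvalues to within that precision.)
Verification: the trace of A = 8 equals the sum of eigenvalues 8, and det(A) ≈ -299.9990 matches the eigenvalue product -300.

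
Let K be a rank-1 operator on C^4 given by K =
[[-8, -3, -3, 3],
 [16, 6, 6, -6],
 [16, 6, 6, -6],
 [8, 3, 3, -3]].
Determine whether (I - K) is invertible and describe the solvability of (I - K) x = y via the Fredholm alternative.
(I - K) is singular (det(I - K) = 0, i.e. 1 ∈ sigma(K)). (I - K) x = y is solvable iff y ⊥ ker((I - K)^*) = span{(-8, -3, -3, 3)}, i.e. iff -8y_1 - 3y_2 - 3y_3 + 3y_4 = 0. When solvable, the solutions are x = y + c·(1, -2, -2, -1), c arbitrary (ker(I - K) = span{(1, -2, -2, -1)}, dimension 1).

K has rank 1, so it is an outer product K = u v^T: every row of K is a multiple of one row vector. Reading off the entries, u = (1, -2, -2, -1) and v = (-8, -3, -3, 3) (row i of K equals u_i·v^T). A rank-one matrix u v^T satisfies K u = u (v·u) and kills the (3)-dimensional subspace v^⊥, so its characteristic polynomial is lambda^3 (lambda - v·u) with v·u = tr K = 1. Hence the eigenvalues of I - K are 1 (multiplicity 3) and 1 - (1) = 0, so det(I - K) = 0. (Direct check: I - K =
[[9, 3, 3, -3],
 [-16, -5, -6, 6],
 [-16, -6, -5, 6],
 [-8, -3, -3, 4]]
has determinant 0.) So 1 is an eigenvalue of K and (I - K) is not invertible. The finite-dimensional Fredholm alternative says: either (I - K) is invertible, or ker(I - K) ≠ {0} and then range(I - K) = ker((I - K)^*)^⊥, with dim ker(I - K) = dim ker((I - K)^*). We are in the second case, so we need both kernels. Kernel of I - K: (I - K) u = u - u (v·u) = u - u = 0, so ker(I - K) = span{u} = span{(1, -2, -2, -1)} (it is exactly 1-dimensional because rank(I - K) = 3). Kernel of the adjoint: K is real, so (I - K)^* = I - K^T = I - v u^T, and (I - v u^T) v = v - v (u·v) = 0; hence ker((I - K)^*) = span{v} = span{(-8, -3, -3, 3)}. Therefore (I - K) x = y is solvable iff <y, v> = 0, i.e. iff -8y_1 - 3y_2 - 3y_3 + 3y_4 = 0. When this holds, K y = u (v·y) = 0, so (I - K) y = y and x = y is a particular solution; the full solution set is the line x = y + c·u = y + c·(1, -2, -2, -1), c ∈ C.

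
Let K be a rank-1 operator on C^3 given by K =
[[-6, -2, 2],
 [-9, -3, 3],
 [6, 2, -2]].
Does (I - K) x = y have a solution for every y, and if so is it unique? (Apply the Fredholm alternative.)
(I - K) is invertible (det(I - K) = 12 ≠ 0), so for every y in C^3 the equation (I - K) x = y has a unique solution.

K has rank 1, so it is an outer product K = u v^T: every row of K is a multiple of one row vector. Reading off the entries, u = (2, 3, -2) and v = (-3, -1, 1) (row i of K equals u_i·v^T). A rank-one matrix u v^T satisfies K u = u (v·u) and kills the (2)-dimensional subspace v^⊥, so its characteristic polynomial is lambda^2 (lambda - v·u) with v·u = tr K = -11. Hence the eigenvalues of I - K are 1 (multiplicity 2) and 1 - (-11) = 12, so det(I - K) = 12. (Direct check: I - K =
[[7, 2, -2],
 [9, 4, -3],
 [-6, -2, 3]]
has determinant 12.) The finite-dimensional Fredholm alternative says: either (I - K) is invertible, or ker(I - K) ≠ {0} and then range(I - K) = ker((I - K)^*)^⊥, with dim ker(I - K) = dim ker((I - K)^*). Since det(I - K) ≠ 0, 1 is not an eigenvalue of K and ker(I - K) = {0}, so we are in the first case: for every y there is a unique x = (I - K)^(-1) y. Explicitly, by the Sherman–Morrison formula, (I - u v^T)^(-1) = I + u v^T/(1 - v·u), i.e. (I - K)^(-1) = I + K/(12).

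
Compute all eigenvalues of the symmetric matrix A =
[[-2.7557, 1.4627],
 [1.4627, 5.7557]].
sigma(A) ≈ {-3, 6}

A is real symmetric, so its spectrum consists of real eigenvalues. Expanding the characteristic polynomial of the displayed matrix gives
  det(λ I - A) = p(λ) = λ^2 + (-3)λ + (-18).
Solving p(λ) = 0 yields eigenvalues ≈ -3, 6. (A is shown rounded to 4 decimals, so these recover the underlying integer eigenvalues to within that precision.)
Verification: the trace of A = 3 equals the sum of eigenvalues 3, and det(A) ≈ -18.0005 matches the eigenvalue product -18.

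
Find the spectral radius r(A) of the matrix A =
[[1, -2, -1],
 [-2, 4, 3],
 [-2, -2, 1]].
r(A) ≈ 4.1958

The eigenvalues of A are the roots of its characteristic polynomial. With M = A (coefficients from the trace, the sum of principal 2x2 minors, and det A):
  p(λ) = det(λ I - M) = λ^3 - 6λ^2 + 9λ - 6.
No integer candidate from the rational root theorem (±divisors of 6) is a root, so the roots are irrational. The cubic discriminant is Δ = -324 < 0, so there is one real root and a complex-conjugate pair. p(4) = -2 and p(5) = 14 have opposite signs, so a root lies in (4, 5); Newton's method refines it to λ ≈ 4.1958. Dividing out (λ - (4.1958)) leaves approximately λ^2 - 1.8042λ + 1.43. For λ^2 - 1.8042λ + 1.43 the discriminant is -2.4649. It is negative, so the remaining roots are the complex-conjugate pair λ ≈ 0.9021 ± 0.785i. Their product equals the constant term, so |λ|^2 ≈ 1.43 and |λ| ≈ 1.1958.
Thus the eigenvalues (to 4 decimals) are 4.1958 (modulus 4.1958); 0.9021 ± 0.785i (modulus 1.1958). The spectral radius is the largest modulus: r(A) ≈ 4.1958. (Cross-check: r(A) ≤ ||A||_2 ≈ 5.9097; equality holds whenever A is normal, though it can also hold for some non-normal A.)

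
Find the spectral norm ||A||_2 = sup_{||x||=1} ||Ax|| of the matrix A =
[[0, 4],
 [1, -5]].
||A||_2 = sqrt((42 + sqrt(1700))/2) ≈ 6.451 (= sqrt(largest eigenvalue of A^T A))

||A||_2 = sigma_max(A) = sqrt(lambda_max(A^T A)). Form the symmetric matrix M = A^T A =
[[1, -5],
 [-5, 41]].
Its characteristic polynomial (trace, determinant of M give the coefficients) is
  p(λ) = det(λ I - M) = λ^2 - 42λ + 16.
For λ^2 - 42λ + 16 the discriminant is 1700. It is nonnegative but not a perfect square, so the roots are real and irrational: λ = (42 ± sqrt(1700))/2 ≈ 41.6155, 0.3845.
So the eigenvalues of A^T A are ≈ 0.3845, 41.6155 (all ≥ 0, as they must be for A^T A). The largest is λ_max = (42 + sqrt(1700))/2 ≈ 41.6155, hence ||A||_2 = sqrt(λ_max) = sqrt((42 + sqrt(1700))/2) ≈ 6.451.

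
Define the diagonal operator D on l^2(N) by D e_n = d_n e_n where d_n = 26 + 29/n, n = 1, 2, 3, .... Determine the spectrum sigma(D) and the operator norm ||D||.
sigma(D) = {26 + 29/n : n ≥ 1} ∪ {26}; ||D|| = 55

A bounded diagonal operator on l^2 with diagonal entries d_n has spectrum equal to the closure of {d_n : n ≥ 1}: every d_n is an eigenvalue (with eigenvector e_n), so {d_n} ⊂ sigma(D); the spectrum is closed, so its closure is too; and for lambda not in the closure, (D - lambda I) has bounded inverse (the diagonal entries 1/(d_n - lambda) are bounded). For our sequence d_n = 26 + 29/n, n = 1, 2, 3, ...:
  - {d_n} = {26 + 29/n : n ≥ 1}; the only limit point is 26
  - closure = {26 + 29/n : n ≥ 1} ∪ {26}
For the norm: a diagonal operator has ||D|| = sup_n |d_n|. Here d_n = 26 + 29/n is positive and decreasing, so sup_n |d_n| = d_1 = 26 + 29 = 55. So ||D|| = 55.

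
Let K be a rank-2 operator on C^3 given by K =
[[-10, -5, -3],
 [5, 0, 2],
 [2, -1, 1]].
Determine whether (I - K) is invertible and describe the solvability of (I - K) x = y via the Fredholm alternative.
(I - K) is invertible (det(I - K) = 33 ≠ 0), so for every y in C^3 the equation (I - K) x = y has a unique solution.

K has rank 2 and factors as K = U V^T = u1 v1^T + u2 v2^T with u1 = (-3, 2, 1), v1 = (3, 1, 1), u2 = (1, 1, 1), v2 = (-1, -2, 0) (multiplying out reproduces the displayed K). The nonzero eigenvalues of U V^T coincide with those of the 2 x 2 matrix G = V^T U = [[v1·u1, v1·u2], [v2·u1, v2·u2]] = [[-6, 5], [-1, -3]], and by the Sylvester determinant identity det(I_3 - U V^T) = det(I_2 - V^T U) = det([[7, -5], [1, 4]]) = (7)(4) - (-5)(1) = 33. (Direct check: I - K =
[[11, 5, 3],
 [-5, 1, -2],
 [-2, 1, 0]]
has determinant 33.) The finite-dimensional Fredholm alternative says: either (I - K) is invertible, or ker(I - K) ≠ {0} and then range(I - K) = ker((I - K)^*)^⊥, with dim ker(I - K) = dim ker((I - K)^*). Since det(I - K) ≠ 0, 1 is not an eigenvalue of K and ker(I - K) = {0}, so we are in the first case: for every y there is a unique x = (I - K)^(-1) y. (Explicitly, by the Woodbury identity, (I - U V^T)^(-1) = I + U (I_2 - G)^(-1) V^T.)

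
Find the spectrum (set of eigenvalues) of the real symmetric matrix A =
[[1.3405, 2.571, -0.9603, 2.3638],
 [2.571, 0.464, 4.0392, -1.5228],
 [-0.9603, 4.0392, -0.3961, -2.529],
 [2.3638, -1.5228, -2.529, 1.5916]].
sigma(A) ≈ {-5, -2, 4, 6}

A is real symmetric, so its spectrum consists of real eigenvalues. Expanding the characteristic polynomial of the displayed matrix gives
  det(λ I - A) = p(λ) = λ^4 + (-3)λ^3 + (-36)λ^2 + (68.0017)λ + (240.0144).
Solving p(λ) = 0 yields eigenvalues ≈ -5, -2, 4, 6. (A is shown rounded to 4 decimals, so these recover the underlying integer eigenvalues to within that precision.)
Verification: the trace of A = 3 equals the sum of eigenvalues 3, and det(A) ≈ 240.0144 matches the eigenvalue product 240.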